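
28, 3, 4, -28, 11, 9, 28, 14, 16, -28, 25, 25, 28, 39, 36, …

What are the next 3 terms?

-28, 64, 49

Read the sequence 3 terms at a time; column i is its own pattern.
Track A: 28, -28, 28, -28, 28 (alternating ±28).
Track B: 3, 11, 14, 25, 39 (each term equals the sum of the previous two).
Track C: 4, 9, 16, 25, 36 (the squares 2², 3², 4², …).
Position 16 → track A, term 6 = -28.
Position 17 → track B, term 6 = 64.
The 18th slot belongs to track C; its 6th term is 49.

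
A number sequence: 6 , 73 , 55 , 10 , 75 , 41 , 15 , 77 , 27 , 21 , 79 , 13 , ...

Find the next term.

28

The terms cycle through 3 interleaved subsequences.
Subsequence A: 6, 10, 15, 21 — triangular numbers starting at T_3.
Subsequence B: 73, 75, 77, 79 — arithmetic, step +2.
Subsequence C: 55, 41, 27, 13 — arithmetic with common difference −14.
Term 13 comes from subsequence A (its 5th entry): 28.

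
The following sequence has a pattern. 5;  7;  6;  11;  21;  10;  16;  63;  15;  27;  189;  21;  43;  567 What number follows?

Split by position mod 3 into 3 tracks.
Subsequence A: 5, 11, 16, 27, 43. Fibonacci-style (each term is the sum of the two before it).
Subsequence B: 7, 21, 63, 189, 567. Geometric with ratio 3.
Subsequence C: 6, 10, 15, 21. Triangular numbers starting at T_3.
Term 15 comes from subsequence C (its 5th entry): 28.

28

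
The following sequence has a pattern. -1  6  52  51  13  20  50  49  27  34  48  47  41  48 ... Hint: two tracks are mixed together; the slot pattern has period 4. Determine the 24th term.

41

The slot pattern repeats as AABB (period 4), so there are 2 interleaved tracks.
Subsequence A: -1, 6, 13, 20, 27, 34, 41, 48 (arithmetic with common difference +7).
Subsequence B: 52, 51, 50, 49, 48, 47 (arithmetic with common difference −1).
Term 24 comes from subsequence B (its 12th entry): 41.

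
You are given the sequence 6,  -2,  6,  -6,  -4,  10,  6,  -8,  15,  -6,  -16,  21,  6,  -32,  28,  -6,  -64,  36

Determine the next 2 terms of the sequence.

Taking every 3rd term gives 3 separate tracks.
Subsequence A = 6, -6, 6, -6, 6, -6: alternating ±6.
Subsequence B = -2, -4, -8, -16, -32, -64: a geometric progression (common ratio 2).
Subsequence C = 6, 10, 15, 21, 28, 36: the triangular numbers T_3, T_4, ….
Position 19 falls in subsequence A as its term 7, giving 6.
The 20th slot belongs to subsequence B; its 7th term is -128.

6, -128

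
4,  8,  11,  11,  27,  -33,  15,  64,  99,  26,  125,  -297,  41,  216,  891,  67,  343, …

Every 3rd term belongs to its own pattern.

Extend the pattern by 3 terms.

-2673, 108, 512

The terms cycle through 3 interleaved subsequences.
Track A: 4, 11, 15, 26, 41, 67 (Fibonacci-style (each term is the sum of the two before it)).
Track B: 8, 27, 64, 125, 216, 343 (consecutive cubes n³ from n = 2).
Track C: 11, -33, 99, -297, 891 (a geometric progression (common ratio -3)).
The 18th slot belongs to track C; its 6th term is -2673.
The 19th slot belongs to track A; its 7th term is 108.
The 20th slot belongs to track B; its 7th term is 512.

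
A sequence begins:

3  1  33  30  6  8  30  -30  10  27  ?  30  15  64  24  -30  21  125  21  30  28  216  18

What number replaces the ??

The terms cycle through 4 interleaved subsequences.
Subsequence A = 3, 6, 10, 15, 21, 28: triangular numbers starting at T_2.
Subsequence B = 1, 8, 27, 64, 125, 216: the cubes 1³, 2³, 3³, ….
Subsequence C = 33, 30, ?, 24, 21, 18: linear: a_n = 36 − 3·n.
Subsequence D = 30, -30, 30, -30, 30: alternating ±30.
Subsequence C's pattern makes the blank 27.

27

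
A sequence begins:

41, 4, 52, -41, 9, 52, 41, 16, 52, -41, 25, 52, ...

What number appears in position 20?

Split by position mod 3 into 3 tracks.
Track A = 41, -41, 41, -41: the oscillation 41·(−1)^(n+1).
Track B = 4, 9, 16, 25: consecutive squares n² from n = 2.
Track C = 52, 52, 52, 52: constant 52.
Term 20 comes from track B (its 7th entry): 64.

64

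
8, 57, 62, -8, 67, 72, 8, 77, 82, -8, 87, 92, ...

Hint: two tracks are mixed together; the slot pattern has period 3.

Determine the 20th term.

117

Positions follow the repeating pattern ABB; grouping by letter gives 2 tracks.
Subsequence A: 8, -8, 8, -8. The oscillation 8·(−1)^(n+1).
Subsequence B: 57, 62, 67, 72, 77, 82, 87, 92. Arithmetic with common difference +5.
Term 20 comes from subsequence B (its 13th entry): 117.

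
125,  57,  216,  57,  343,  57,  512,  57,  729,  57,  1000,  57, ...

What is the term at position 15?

Taking every 2nd term gives 2 separate tracks.
Track A: 125, 216, 343, 512, 729, 1000 (consecutive cubes n³ from n = 5).
Track B: 57, 57, 57, 57, 57, 57 (constant 57).
The 15th slot belongs to track A; its 8th term is 1728.

1728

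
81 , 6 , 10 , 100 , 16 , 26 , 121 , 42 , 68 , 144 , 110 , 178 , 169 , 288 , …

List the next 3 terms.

466, 196, 754

Reading positions in blocks of 3 reveals the pattern ABB — 2 tracks woven together.
Track A: 81, 100, 121, 144, 169 (consecutive squares n² from n = 9).
Track B: 6, 10, 16, 26, 42, 68, 110, 178, 288 (Fibonacci-style (each term is the sum of the two before it)).
Position 15 → track B, term 10 = 466.
The 16th slot belongs to track A; its 6th term is 196.
Term 17 comes from track B (its 11th entry): 754.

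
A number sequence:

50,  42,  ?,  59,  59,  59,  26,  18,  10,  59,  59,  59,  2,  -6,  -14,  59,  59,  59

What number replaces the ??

Reading positions in blocks of 6 reveals the pattern AAABBB — 2 tracks woven together.
Track A: 50, 42, ?, 26, 18, 10, 2, -6, -14. Arithmetic, step −8.
Track B: 59, 59, 59, 59, 59, 59, 59, 59, 59. Always 59.
The gap is track A's term 3; the rule gives 34.

34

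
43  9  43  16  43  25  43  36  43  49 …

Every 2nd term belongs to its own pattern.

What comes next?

Positions 1, 3, 5, … form one subsequence and positions 2, 4, 6, … form another.
Track A is 43, 43, 43, 43, 43, which is constant 43.
Track B is 9, 16, 25, 36, 49, which is consecutive squares n² from n = 3.
Position 11 → track A, term 6 = 43.

43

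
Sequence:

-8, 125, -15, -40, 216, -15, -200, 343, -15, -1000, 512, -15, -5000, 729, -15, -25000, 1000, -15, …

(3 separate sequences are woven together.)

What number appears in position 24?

-15

Split by position mod 3 into 3 tracks.
Subsequence A = -8, -40, -200, -1000, -5000, -25000: geometric with ratio 5.
Subsequence B = 125, 216, 343, 512, 729, 1000: perfect cubes starting at 5³.
Subsequence C = -15, -15, -15, -15, -15, -15: the constant sequence -15.
The 24th slot belongs to subsequence C; its 8th term is -15.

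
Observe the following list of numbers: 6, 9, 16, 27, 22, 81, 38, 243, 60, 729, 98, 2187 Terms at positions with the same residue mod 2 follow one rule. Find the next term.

158

Positions 1, 3, 5, … form one subsequence and positions 2, 4, 6, … form another.
Stream A = 6, 16, 22, 38, 60, 98: Fibonacci-style (each term is the sum of the two before it).
Stream B = 9, 27, 81, 243, 729, 2187: powers of 3.
Term 13 comes from stream A (its 7th entry): 158.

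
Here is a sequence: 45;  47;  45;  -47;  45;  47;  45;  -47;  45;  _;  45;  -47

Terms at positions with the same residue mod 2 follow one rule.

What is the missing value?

47

Positions 1, 3, 5, … form one subsequence and positions 2, 4, 6, … form another.
Stream A: 45, 45, 45, 45, 45, 45 (always 45).
Stream B: 47, -47, 47, -47, ?, -47 (the oscillation 47·(−1)^(n+1)).
The gap is stream B's term 5; the rule gives 47.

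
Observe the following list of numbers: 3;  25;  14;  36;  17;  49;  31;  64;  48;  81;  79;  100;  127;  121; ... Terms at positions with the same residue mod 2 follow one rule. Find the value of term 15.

206

Positions 1, 3, 5, … form one subsequence and positions 2, 4, 6, … form another.
Track A: 3, 14, 17, 31, 48, 79, 127 — Fibonacci-style (each term is the sum of the two before it).
Track B: 25, 36, 49, 64, 81, 100, 121 — perfect squares starting at 5².
Position 15 falls in track A as its term 8, giving 206.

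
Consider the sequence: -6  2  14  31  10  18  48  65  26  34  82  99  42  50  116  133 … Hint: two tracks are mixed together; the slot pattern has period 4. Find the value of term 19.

150

Positions follow the repeating pattern AABB; grouping by letter gives 2 tracks.
Track A: -6, 2, 10, 18, 26, 34, 42, 50. Arithmetic with common difference +8.
Track B: 14, 31, 48, 65, 82, 99, 116, 133. Arithmetic with common difference +17.
Term 19 comes from track B (its 9th entry): 150.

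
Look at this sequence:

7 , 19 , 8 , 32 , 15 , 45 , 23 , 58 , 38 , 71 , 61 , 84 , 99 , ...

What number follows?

97

Odd-indexed and even-indexed terms follow separate rules.
Track A: 7, 8, 15, 23, 38, 61, 99 (a Fibonacci-like recurrence a_n = a_{n-1} + a_{n-2}).
Track B: 19, 32, 45, 58, 71, 84 (arithmetic with common difference +13).
Position 14 falls in track B as its term 7, giving 97.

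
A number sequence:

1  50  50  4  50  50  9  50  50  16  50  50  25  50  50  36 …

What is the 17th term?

Positions follow the repeating pattern ABB; grouping by letter gives 2 tracks.
Track A: 1, 4, 9, 16, 25, 36. Consecutive squares n² from n = 1.
Track B: 50, 50, 50, 50, 50, 50, 50, 50, 50, 50. Always 50.
Position 17 falls in track B as its term 11, giving 50.

50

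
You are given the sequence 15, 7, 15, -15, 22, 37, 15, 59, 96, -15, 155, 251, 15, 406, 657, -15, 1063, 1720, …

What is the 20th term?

2783

Reading positions in blocks of 3 reveals the pattern ABB — 2 tracks woven together.
Track A: 15, -15, 15, -15, 15, -15 — the oscillation 15·(−1)^(n+1).
Track B: 7, 15, 22, 37, 59, 96, 155, 251, 406, 657, 1063, 1720 — Fibonacci-style (each term is the sum of the two before it).
Term 20 comes from track B (its 13th entry): 2783.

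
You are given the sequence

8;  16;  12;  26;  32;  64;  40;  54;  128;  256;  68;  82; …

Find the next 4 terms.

512, 1024, 96, 110

Reading positions in blocks of 4 reveals the pattern AABB — 2 tracks woven together.
Track A = 8, 16, 32, 64, 128, 256: successive powers of 2.
Track B = 12, 26, 40, 54, 68, 82: arithmetic, step +14.
Position 13 → track A, term 7 = 512.
Term 14 comes from track A (its 8th entry): 1024.
Position 15 falls in track B as its term 7, giving 96.
Term 16 comes from track B (its 8th entry): 110.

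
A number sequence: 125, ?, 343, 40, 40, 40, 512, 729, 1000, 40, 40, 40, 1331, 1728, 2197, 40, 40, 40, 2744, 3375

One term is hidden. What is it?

Reading positions in blocks of 6 reveals the pattern AAABBB — 2 tracks woven together.
Track A: 125, ?, 343, 512, 729, 1000, 1331, 1728, 2197, 2744, 3375 (the cubes 5³, 6³, 7³, …).
Track B: 40, 40, 40, 40, 40, 40, 40, 40, 40 (constant 40).
Track A's pattern makes the blank 216.

216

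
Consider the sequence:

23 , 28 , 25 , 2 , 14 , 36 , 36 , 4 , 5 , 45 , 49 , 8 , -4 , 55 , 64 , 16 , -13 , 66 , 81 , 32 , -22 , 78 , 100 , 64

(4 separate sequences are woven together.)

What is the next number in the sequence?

Taking every 4th term gives 4 separate tracks.
Track A: 23, 14, 5, -4, -13, -22 (subtracting 9 each time).
Track B: 28, 36, 45, 55, 66, 78 (triangular numbers starting at T_7).
Track C: 25, 36, 49, 64, 81, 100 (perfect squares starting at 5²).
Track D: 2, 4, 8, 16, 32, 64 (powers of 2).
Term 25 comes from track A (its 7th entry): -31.

-31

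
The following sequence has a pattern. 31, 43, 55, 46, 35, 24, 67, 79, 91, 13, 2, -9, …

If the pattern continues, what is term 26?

187

Positions follow the repeating pattern AAABBB; grouping by letter gives 2 tracks.
Stream A = 31, 43, 55, 67, 79, 91: arithmetic with common difference +12.
Stream B = 46, 35, 24, 13, 2, -9: arithmetic with common difference −11.
Term 26 comes from stream A (its 14th entry): 187.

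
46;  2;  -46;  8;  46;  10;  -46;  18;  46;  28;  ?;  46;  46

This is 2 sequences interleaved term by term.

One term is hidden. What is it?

-46

Taking every 2nd term gives 2 separate tracks.
Track A: 46, -46, 46, -46, 46, ?, 46 (the oscillation 46·(−1)^(n+1)).
Track B: 2, 8, 10, 18, 28, 46 (Fibonacci-style (each term is the sum of the two before it)).
So the missing entry in track A is -46.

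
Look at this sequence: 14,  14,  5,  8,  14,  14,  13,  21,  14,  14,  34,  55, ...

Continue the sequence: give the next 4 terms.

14, 14, 89, 144

Reading positions in blocks of 4 reveals the pattern AABB — 2 tracks woven together.
Track A = 14, 14, 14, 14, 14, 14: the constant sequence 14.
Track B = 5, 8, 13, 21, 34, 55: a Fibonacci-like recurrence a_n = a_{n-1} + a_{n-2}.
Position 13 → track A, term 7 = 14.
Term 14 comes from track A (its 8th entry): 14.
Position 15 → track B, term 7 = 89.
Term 16 comes from track B (its 8th entry): 144.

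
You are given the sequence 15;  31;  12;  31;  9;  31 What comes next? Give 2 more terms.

Taking every 2nd term gives 2 separate tracks.
Track A: 15, 12, 9. Subtracting 3 each time.
Track B: 31, 31, 31. The constant sequence 31.
Position 7 falls in track A as its term 4, giving 6.
The 8th slot belongs to track B; its 4th term is 31.

6, 31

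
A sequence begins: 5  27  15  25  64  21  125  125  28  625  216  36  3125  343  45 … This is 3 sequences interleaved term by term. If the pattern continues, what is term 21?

66

Taking every 3rd term gives 3 separate tracks.
Subsequence A = 5, 25, 125, 625, 3125: successive powers of 5.
Subsequence B = 27, 64, 125, 216, 343: consecutive cubes n³ from n = 3.
Subsequence C = 15, 21, 28, 36, 45: the triangular numbers T_5, T_6, ….
The 21st slot belongs to subsequence C; its 7th term is 66.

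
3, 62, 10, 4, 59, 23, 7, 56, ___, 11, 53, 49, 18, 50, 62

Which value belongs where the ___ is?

36

Split by position mod 3 into 3 tracks.
Stream A: 3, 4, 7, 11, 18 — a Fibonacci-like recurrence a_n = a_{n-1} + a_{n-2}.
Stream B: 62, 59, 56, 53, 50 — arithmetic with common difference −3.
Stream C: 10, 23, ?, 49, 62 — linear: a_n = -3 + 13·n.
So the missing entry in stream C is 36.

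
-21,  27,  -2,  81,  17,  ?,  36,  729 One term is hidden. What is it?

The terms cycle through 2 interleaved subsequences.
Track A: -21, -2, 17, 36. Arithmetic with common difference +19.
Track B: 27, 81, ?, 729. Powers 3^3, 3^4, 3^5, ….
Filling track B at index 3 by its rule yields 243.

243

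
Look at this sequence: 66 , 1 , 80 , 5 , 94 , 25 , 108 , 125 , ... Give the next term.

122

The terms cycle through 2 interleaved subsequences.
Subsequence A: 66, 80, 94, 108. Linear: a_n = 52 + 14·n.
Subsequence B: 1, 5, 25, 125. Powers 5^0, 5^1, 5^2, ….
Position 9 → subsequence A, term 5 = 122.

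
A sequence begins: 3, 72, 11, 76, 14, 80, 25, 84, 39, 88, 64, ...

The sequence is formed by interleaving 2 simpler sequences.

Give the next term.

The terms cycle through 2 interleaved subsequences.
Stream A: 3, 11, 14, 25, 39, 64 — each term equals the sum of the previous two.
Stream B: 72, 76, 80, 84, 88 — linear: a_n = 68 + 4·n.
The 12th slot belongs to stream B; its 6th term is 92.

92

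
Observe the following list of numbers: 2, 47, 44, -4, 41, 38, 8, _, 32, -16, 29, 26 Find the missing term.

The slot pattern repeats as ABB (period 3), so there are 2 interleaved tracks.
Track A: 2, -4, 8, -16. Multiplying by -2 each time.
Track B: 47, 44, 41, 38, ?, 32, 29, 26. Linear: a_n = 50 − 3·n.
Filling track B at index 5 by its rule yields 35.

35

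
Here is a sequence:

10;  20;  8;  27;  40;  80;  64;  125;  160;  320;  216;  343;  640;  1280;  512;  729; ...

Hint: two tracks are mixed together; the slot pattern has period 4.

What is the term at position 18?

5120

The slot pattern repeats as AABB (period 4), so there are 2 interleaved tracks.
Stream A: 10, 20, 40, 80, 160, 320, 640, 1280 (a geometric progression (common ratio 2)).
Stream B: 8, 27, 64, 125, 216, 343, 512, 729 (perfect cubes starting at 2³).
Position 18 falls in stream A as its term 10, giving 5120.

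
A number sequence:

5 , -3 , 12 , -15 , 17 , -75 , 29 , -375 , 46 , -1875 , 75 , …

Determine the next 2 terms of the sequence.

-9375, 121

Taking every 2nd term gives 2 separate tracks.
Stream A is 5, 12, 17, 29, 46, 75, which is each term equals the sum of the previous two.
Stream B is -3, -15, -75, -375, -1875, which is geometric with ratio 5.
Term 12 comes from stream B (its 6th entry): -9375.
The 13th slot belongs to stream A; its 7th term is 121.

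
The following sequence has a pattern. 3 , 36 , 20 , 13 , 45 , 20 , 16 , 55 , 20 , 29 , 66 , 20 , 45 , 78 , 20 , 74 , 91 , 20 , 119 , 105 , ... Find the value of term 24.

20

Read the sequence 3 terms at a time; column i is its own pattern.
Track A: 3, 13, 16, 29, 45, 74, 119 (each term equals the sum of the previous two).
Track B: 36, 45, 55, 66, 78, 91, 105 (triangular numbers starting at T_8).
Track C: 20, 20, 20, 20, 20, 20 (constant 20).
Term 24 comes from track C (its 8th entry): 20.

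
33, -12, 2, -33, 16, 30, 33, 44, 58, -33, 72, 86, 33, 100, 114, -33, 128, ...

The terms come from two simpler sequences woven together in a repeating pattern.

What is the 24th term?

Reading positions in blocks of 3 reveals the pattern ABB — 2 tracks woven together.
Track A is 33, -33, 33, -33, 33, -33, which is alternating ±33.
Track B is -12, 2, 16, 30, 44, 58, 72, 86, 100, 114, 128, which is adding 14 each time.
Term 24 comes from track B (its 16th entry): 198.

198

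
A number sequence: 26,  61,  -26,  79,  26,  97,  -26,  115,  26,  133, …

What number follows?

Odd-indexed and even-indexed terms follow separate rules.
Track A: 26, -26, 26, -26, 26. Oscillating between 26 and -26.
Track B: 61, 79, 97, 115, 133. Arithmetic with common difference +18.
Position 11 falls in track A as its term 6, giving -26.

-26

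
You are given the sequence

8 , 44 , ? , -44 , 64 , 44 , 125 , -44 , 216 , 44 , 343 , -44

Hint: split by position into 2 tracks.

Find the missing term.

Positions 1, 3, 5, … form one subsequence and positions 2, 4, 6, … form another.
Subsequence A is 8, ?, 64, 125, 216, 343, which is consecutive cubes n³ from n = 2.
Subsequence B is 44, -44, 44, -44, 44, -44, which is the oscillation 44·(−1)^(n+1).
The gap is subsequence A's term 2; the rule gives 27.

27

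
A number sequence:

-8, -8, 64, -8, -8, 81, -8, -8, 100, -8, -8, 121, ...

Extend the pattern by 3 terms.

The slot pattern repeats as AAB (period 3), so there are 2 interleaved tracks.
Subsequence A: -8, -8, -8, -8, -8, -8, -8, -8 — the constant sequence -8.
Subsequence B: 64, 81, 100, 121 — the squares 8², 9², 10², ….
Position 13 → subsequence A, term 9 = -8.
Position 14 falls in subsequence A as its term 10, giving -8.
Position 15 → subsequence B, term 5 = 144.

-8, -8, 144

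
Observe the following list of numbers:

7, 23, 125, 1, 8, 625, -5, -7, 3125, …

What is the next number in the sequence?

Taking every 3rd term gives 3 separate tracks.
Track A: 7, 1, -5 (subtracting 6 each time).
Track B: 23, 8, -7 (subtracting 15 each time).
Track C: 125, 625, 3125 (powers 5^3, 5^4, 5^5, …).
Term 10 comes from track A (its 4th entry): -11.

-11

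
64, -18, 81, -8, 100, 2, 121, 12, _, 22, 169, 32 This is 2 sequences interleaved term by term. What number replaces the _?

The terms cycle through 2 interleaved subsequences.
Stream A is 64, 81, 100, 121, ?, 169, which is the squares 8², 9², 10², ….
Stream B is -18, -8, 2, 12, 22, 32, which is adding 10 each time.
The gap is stream A's term 5; the rule gives 144.

144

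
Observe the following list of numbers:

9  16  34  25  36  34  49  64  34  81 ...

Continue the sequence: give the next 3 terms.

Positions follow the repeating pattern AAB; grouping by letter gives 2 tracks.
Track A: 9, 16, 25, 36, 49, 64, 81 — perfect squares starting at 3².
Track B: 34, 34, 34 — constant 34.
Position 11 → track A, term 8 = 100.
Position 12 → track B, term 4 = 34.
Term 13 comes from track A (its 9th entry): 121.

100, 34, 121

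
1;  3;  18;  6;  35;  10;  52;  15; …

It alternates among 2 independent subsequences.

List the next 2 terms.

69, 21

Taking every 2nd term gives 2 separate tracks.
Stream A: 1, 18, 35, 52. Arithmetic, step +17.
Stream B: 3, 6, 10, 15. The triangular numbers T_2, T_3, ….
The 9th slot belongs to stream A; its 5th term is 69.
Term 10 comes from stream B (its 5th entry): 21.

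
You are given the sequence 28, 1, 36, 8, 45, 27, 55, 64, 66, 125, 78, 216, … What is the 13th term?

The terms cycle through 2 interleaved subsequences.
Track A = 28, 36, 45, 55, 66, 78: triangular numbers n(n+1)/2 for n = 7, 8, ….
Track B = 1, 8, 27, 64, 125, 216: perfect cubes starting at 1³.
The 13th slot belongs to track A; its 7th term is 91.

91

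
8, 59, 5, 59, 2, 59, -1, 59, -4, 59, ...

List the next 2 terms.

The terms cycle through 2 interleaved subsequences.
Track A: 8, 5, 2, -1, -4. Arithmetic, step −3.
Track B: 59, 59, 59, 59, 59. Always 59.
Term 11 comes from track A (its 6th entry): -7.
Position 12 falls in track B as its term 6, giving 59.

-7, 59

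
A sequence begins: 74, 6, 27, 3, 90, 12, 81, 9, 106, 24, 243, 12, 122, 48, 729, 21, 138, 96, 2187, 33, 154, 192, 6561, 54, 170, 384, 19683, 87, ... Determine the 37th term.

Read the sequence 4 terms at a time; column i is its own pattern.
Subsequence A = 74, 90, 106, 122, 138, 154, 170: arithmetic with common difference +16.
Subsequence B = 6, 12, 24, 48, 96, 192, 384: geometric with ratio 2.
Subsequence C = 27, 81, 243, 729, 2187, 6561, 19683: powers 3^3, 3^4, 3^5, ….
Subsequence D = 3, 9, 12, 21, 33, 54, 87: Fibonacci-style (each term is the sum of the two before it).
The 37th slot belongs to subsequence A; its 10th term is 218.

218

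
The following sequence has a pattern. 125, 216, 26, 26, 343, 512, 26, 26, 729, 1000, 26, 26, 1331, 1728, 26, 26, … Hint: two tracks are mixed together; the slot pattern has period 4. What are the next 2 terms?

2197, 2744

Reading positions in blocks of 4 reveals the pattern AABB — 2 tracks woven together.
Track A = 125, 216, 343, 512, 729, 1000, 1331, 1728: consecutive cubes n³ from n = 5.
Track B = 26, 26, 26, 26, 26, 26, 26, 26: always 26.
Position 17 falls in track A as its term 9, giving 2197.
The 18th slot belongs to track A; its 10th term is 2744.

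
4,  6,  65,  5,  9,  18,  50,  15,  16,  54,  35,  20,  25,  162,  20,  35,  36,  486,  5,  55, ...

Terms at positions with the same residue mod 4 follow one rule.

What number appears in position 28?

Read the sequence 4 terms at a time; column i is its own pattern.
Subsequence A: 4, 9, 16, 25, 36 — perfect squares starting at 2².
Subsequence B: 6, 18, 54, 162, 486 — geometric, ×3 each step.
Subsequence C: 65, 50, 35, 20, 5 — linear: a_n = 80 − 15·n.
Subsequence D: 5, 15, 20, 35, 55 — Fibonacci-style (each term is the sum of the two before it).
Position 28 → subsequence D, term 7 = 145.

145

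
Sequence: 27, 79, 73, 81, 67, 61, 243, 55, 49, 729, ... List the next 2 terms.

43, 37

Positions follow the repeating pattern ABB; grouping by letter gives 2 tracks.
Track A is 27, 81, 243, 729, which is powers of 3.
Track B is 79, 73, 67, 61, 55, 49, which is arithmetic with common difference −6.
Term 11 comes from track B (its 7th entry): 43.
Term 12 comes from track B (its 8th entry): 37.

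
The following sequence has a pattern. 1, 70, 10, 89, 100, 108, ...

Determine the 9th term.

Split by position mod 2 into 2 tracks.
Track A is 1, 10, 100, which is powers 10^0, 10^1, 10^2, ….
Track B is 70, 89, 108, which is adding 19 each time.
The 9th slot belongs to track A; its 5th term is 10000.

10000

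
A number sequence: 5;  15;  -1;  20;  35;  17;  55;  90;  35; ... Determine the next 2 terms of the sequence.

145, 235

The slot pattern repeats as AAB (period 3), so there are 2 interleaved tracks.
Track A: 5, 15, 20, 35, 55, 90 (each term equals the sum of the previous two).
Track B: -1, 17, 35 (arithmetic with common difference +18).
Position 10 falls in track A as its term 7, giving 145.
Position 11 → track A, term 8 = 235.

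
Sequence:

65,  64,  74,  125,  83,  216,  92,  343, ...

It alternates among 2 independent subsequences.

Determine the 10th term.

512

Taking every 2nd term gives 2 separate tracks.
Track A: 65, 74, 83, 92 — linear: a_n = 56 + 9·n.
Track B: 64, 125, 216, 343 — perfect cubes starting at 4³.
Position 10 falls in track B as its term 5, giving 512.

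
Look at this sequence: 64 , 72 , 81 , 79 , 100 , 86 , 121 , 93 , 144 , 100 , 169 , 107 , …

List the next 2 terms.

Split by position mod 2 into 2 tracks.
Subsequence A = 64, 81, 100, 121, 144, 169: consecutive squares n² from n = 8.
Subsequence B = 72, 79, 86, 93, 100, 107: arithmetic with common difference +7.
Term 13 comes from subsequence A (its 7th entry): 196.
Term 14 comes from subsequence B (its 7th entry): 114.

196, 114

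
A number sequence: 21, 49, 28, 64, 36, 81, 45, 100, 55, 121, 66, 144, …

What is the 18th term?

Positions 1, 3, 5, … form one subsequence and positions 2, 4, 6, … form another.
Stream A: 21, 28, 36, 45, 55, 66 — the triangular numbers T_6, T_7, ….
Stream B: 49, 64, 81, 100, 121, 144 — perfect squares starting at 7².
Position 18 → stream B, term 9 = 225.

225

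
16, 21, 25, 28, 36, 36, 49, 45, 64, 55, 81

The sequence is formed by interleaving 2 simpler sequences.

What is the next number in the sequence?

Taking every 2nd term gives 2 separate tracks.
Track A = 16, 25, 36, 49, 64, 81: the squares 4², 5², 6², ….
Track B = 21, 28, 36, 45, 55: triangular numbers n(n+1)/2 for n = 6, 7, ….
Term 12 comes from track B (its 6th entry): 66.

66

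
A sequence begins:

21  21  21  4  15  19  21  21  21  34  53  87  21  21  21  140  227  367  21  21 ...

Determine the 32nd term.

Reading positions in blocks of 6 reveals the pattern AAABBB — 2 tracks woven together.
Track A: 21, 21, 21, 21, 21, 21, 21, 21, 21, 21, 21. The constant sequence 21.
Track B: 4, 15, 19, 34, 53, 87, 140, 227, 367. Fibonacci-style (each term is the sum of the two before it).
Position 32 → track A, term 17 = 21.

21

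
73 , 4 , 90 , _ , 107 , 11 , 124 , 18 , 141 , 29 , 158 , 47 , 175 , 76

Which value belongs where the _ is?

The terms cycle through 2 interleaved subsequences.
Subsequence A: 73, 90, 107, 124, 141, 158, 175 (adding 17 each time).
Subsequence B: 4, ?, 11, 18, 29, 47, 76 (each term equals the sum of the previous two).
The gap is subsequence B's term 2; the rule gives 7.

7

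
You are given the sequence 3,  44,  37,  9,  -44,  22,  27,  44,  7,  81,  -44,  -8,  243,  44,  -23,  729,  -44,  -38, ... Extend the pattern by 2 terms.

2187, 44

Split by position mod 3: positions 1, 4, 7, … form one track, and each other residue class forms its own.
Track A is 3, 9, 27, 81, 243, 729, which is powers of 3.
Track B is 44, -44, 44, -44, 44, -44, which is oscillating between 44 and -44.
Track C is 37, 22, 7, -8, -23, -38, which is subtracting 15 each time.
Term 19 comes from track A (its 7th entry): 2187.
Term 20 comes from track B (its 7th entry): 44.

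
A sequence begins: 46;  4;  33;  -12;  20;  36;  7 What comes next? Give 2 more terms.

-108, -6

Split by position mod 2 into 2 tracks.
Stream A = 46, 33, 20, 7: arithmetic with common difference −13.
Stream B = 4, -12, 36: geometric, ×-3 each step.
The 8th slot belongs to stream B; its 4th term is -108.
The 9th slot belongs to stream A; its 5th term is -6.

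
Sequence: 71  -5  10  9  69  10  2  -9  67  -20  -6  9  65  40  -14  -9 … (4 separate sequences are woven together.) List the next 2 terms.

Read the sequence 4 terms at a time; column i is its own pattern.
Subsequence A = 71, 69, 67, 65: arithmetic, step −2.
Subsequence B = -5, 10, -20, 40: multiplying by -2 each time.
Subsequence C = 10, 2, -6, -14: arithmetic, step −8.
Subsequence D = 9, -9, 9, -9: oscillating between 9 and -9.
Term 17 comes from subsequence A (its 5th entry): 63.
Position 18 falls in subsequence B as its term 5, giving -80.

63, -80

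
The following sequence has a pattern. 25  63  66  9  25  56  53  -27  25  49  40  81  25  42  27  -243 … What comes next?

25

Split by position mod 4 into 4 tracks.
Track A = 25, 25, 25, 25: the constant sequence 25.
Track B = 63, 56, 49, 42: linear: a_n = 70 − 7·n.
Track C = 66, 53, 40, 27: subtracting 13 each time.
Track D = 9, -27, 81, -243: multiplying by -3 each time.
The 17th slot belongs to track A; its 5th term is 25.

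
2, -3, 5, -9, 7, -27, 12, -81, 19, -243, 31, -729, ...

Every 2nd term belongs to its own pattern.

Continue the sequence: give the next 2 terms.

Split by position mod 2 into 2 tracks.
Stream A: 2, 5, 7, 12, 19, 31 (a Fibonacci-like recurrence a_n = a_{n-1} + a_{n-2}).
Stream B: -3, -9, -27, -81, -243, -729 (multiplying by 3 each time).
Position 13 falls in stream A as its term 7, giving 50.
Term 14 comes from stream B (its 7th entry): -2187.

50, -2187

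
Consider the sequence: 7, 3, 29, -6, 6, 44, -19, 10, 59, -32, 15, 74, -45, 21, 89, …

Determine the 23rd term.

Split by position mod 3: positions 1, 4, 7, … form one track, and each other residue class forms its own.
Subsequence A: 7, -6, -19, -32, -45. Arithmetic, step −13.
Subsequence B: 3, 6, 10, 15, 21. The triangular numbers T_2, T_3, ….
Subsequence C: 29, 44, 59, 74, 89. Arithmetic with common difference +15.
The 23rd slot belongs to subsequence B; its 8th term is 45.

45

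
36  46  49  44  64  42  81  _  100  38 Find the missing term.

Taking every 2nd term gives 2 separate tracks.
Stream A is 36, 49, 64, 81, 100, which is perfect squares starting at 6².
Stream B is 46, 44, 42, ?, 38, which is subtracting 2 each time.
The gap is stream B's term 4; the rule gives 40.

40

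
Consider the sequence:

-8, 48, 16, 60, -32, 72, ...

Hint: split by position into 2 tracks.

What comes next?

64

Positions 1, 3, 5, … form one subsequence and positions 2, 4, 6, … form another.
Subsequence A is -8, 16, -32, which is a geometric progression (common ratio -2).
Subsequence B is 48, 60, 72, which is arithmetic with common difference +12.
Position 7 falls in subsequence A as its term 4, giving 64.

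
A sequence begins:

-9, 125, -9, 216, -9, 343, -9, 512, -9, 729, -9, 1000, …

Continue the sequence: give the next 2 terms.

-9, 1331

The terms cycle through 2 interleaved subsequences.
Subsequence A: -9, -9, -9, -9, -9, -9 — always -9.
Subsequence B: 125, 216, 343, 512, 729, 1000 — consecutive cubes n³ from n = 5.
Position 13 falls in subsequence A as its term 7, giving -9.
Term 14 comes from subsequence B (its 7th entry): 1331.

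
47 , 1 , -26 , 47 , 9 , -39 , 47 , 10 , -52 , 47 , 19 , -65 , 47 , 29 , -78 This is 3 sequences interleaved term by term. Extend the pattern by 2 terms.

47, 48

Taking every 3rd term gives 3 separate tracks.
Track A is 47, 47, 47, 47, 47, which is the constant sequence 47.
Track B is 1, 9, 10, 19, 29, which is Fibonacci-style (each term is the sum of the two before it).
Track C is -26, -39, -52, -65, -78, which is arithmetic, step −13.
The 16th slot belongs to track A; its 6th term is 47.
Term 17 comes from track B (its 6th entry): 48.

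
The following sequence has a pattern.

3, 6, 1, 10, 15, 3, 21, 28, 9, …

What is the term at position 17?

91

Reading positions in blocks of 3 reveals the pattern AAB — 2 tracks woven together.
Track A: 3, 6, 10, 15, 21, 28 — the triangular numbers T_2, T_3, ….
Track B: 1, 3, 9 — a geometric progression (common ratio 3).
The 17th slot belongs to track A; its 12th term is 91.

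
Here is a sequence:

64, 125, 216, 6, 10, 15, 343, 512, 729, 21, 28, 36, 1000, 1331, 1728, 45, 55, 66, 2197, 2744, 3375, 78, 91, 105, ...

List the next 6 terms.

4096, 4913, 5832, 120, 136, 153

Positions follow the repeating pattern AAABBB; grouping by letter gives 2 tracks.
Track A: 64, 125, 216, 343, 512, 729, 1000, 1331, 1728, 2197, 2744, 3375 — perfect cubes starting at 4³.
Track B: 6, 10, 15, 21, 28, 36, 45, 55, 66, 78, 91, 105 — triangular numbers n(n+1)/2 for n = 3, 4, ….
Position 25 falls in track A as its term 13, giving 4096.
Term 26 comes from track A (its 14th entry): 4913.
Position 27 falls in track A as its term 15, giving 5832.
Term 28 comes from track B (its 13th entry): 120.
Term 29 comes from track B (its 14th entry): 136.
Position 30 falls in track B as its term 15, giving 153.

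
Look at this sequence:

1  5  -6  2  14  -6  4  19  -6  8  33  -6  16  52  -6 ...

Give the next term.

Split by position mod 3 into 3 tracks.
Subsequence A is 1, 2, 4, 8, 16, which is multiplying by 2 each time.
Subsequence B is 5, 14, 19, 33, 52, which is Fibonacci-style (each term is the sum of the two before it).
Subsequence C is -6, -6, -6, -6, -6, which is always -6.
Term 16 comes from subsequence A (its 6th entry): 32.

32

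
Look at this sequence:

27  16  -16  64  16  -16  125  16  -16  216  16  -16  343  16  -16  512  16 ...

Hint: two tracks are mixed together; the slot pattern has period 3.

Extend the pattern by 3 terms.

-16, 729, 16

Reading positions in blocks of 3 reveals the pattern ABB — 2 tracks woven together.
Track A: 27, 64, 125, 216, 343, 512 — the cubes 3³, 4³, 5³, ….
Track B: 16, -16, 16, -16, 16, -16, 16, -16, 16, -16, 16 — alternating ±16.
Position 18 falls in track B as its term 12, giving -16.
Position 19 → track A, term 7 = 729.
Term 20 comes from track B (its 13th entry): 16.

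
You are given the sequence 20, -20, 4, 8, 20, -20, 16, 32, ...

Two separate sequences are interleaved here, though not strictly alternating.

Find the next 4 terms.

Reading positions in blocks of 4 reveals the pattern AABB — 2 tracks woven together.
Track A: 20, -20, 20, -20 — the oscillation 20·(−1)^(n+1).
Track B: 4, 8, 16, 32 — a geometric progression (common ratio 2).
Position 9 falls in track A as its term 5, giving 20.
The 10th slot belongs to track A; its 6th term is -20.
Position 11 → track B, term 5 = 64.
The 12th slot belongs to track B; its 6th term is 128.

20, -20, 64, 128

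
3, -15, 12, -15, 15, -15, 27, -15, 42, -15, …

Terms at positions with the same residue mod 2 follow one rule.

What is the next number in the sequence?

Odd-indexed and even-indexed terms follow separate rules.
Track A = 3, 12, 15, 27, 42: a Fibonacci-like recurrence a_n = a_{n-1} + a_{n-2}.
Track B = -15, -15, -15, -15, -15: constant -15.
The 11th slot belongs to track A; its 6th term is 69.

69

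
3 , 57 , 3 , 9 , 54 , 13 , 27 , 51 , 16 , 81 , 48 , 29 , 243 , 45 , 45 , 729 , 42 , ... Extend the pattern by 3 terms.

Split by position mod 3: positions 1, 4, 7, … form one track, and each other residue class forms its own.
Track A: 3, 9, 27, 81, 243, 729 — successive powers of 3.
Track B: 57, 54, 51, 48, 45, 42 — subtracting 3 each time.
Track C: 3, 13, 16, 29, 45 — each term equals the sum of the previous two.
Position 18 falls in track C as its term 6, giving 74.
The 19th slot belongs to track A; its 7th term is 2187.
Position 20 → track B, term 7 = 39.

74, 2187, 39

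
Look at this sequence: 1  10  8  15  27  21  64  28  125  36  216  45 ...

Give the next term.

343

Taking every 2nd term gives 2 separate tracks.
Subsequence A = 1, 8, 27, 64, 125, 216: perfect cubes starting at 1³.
Subsequence B = 10, 15, 21, 28, 36, 45: the triangular numbers T_4, T_5, ….
Term 13 comes from subsequence A (its 7th entry): 343.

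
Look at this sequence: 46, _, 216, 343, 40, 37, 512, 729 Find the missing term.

43

Reading positions in blocks of 4 reveals the pattern AABB — 2 tracks woven together.
Track A is 46, ?, 40, 37, which is arithmetic with common difference −3.
Track B is 216, 343, 512, 729, which is the cubes 6³, 7³, 8³, ….
So the missing entry in track A is 43.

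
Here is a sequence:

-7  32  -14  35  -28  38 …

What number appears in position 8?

41

The terms cycle through 2 interleaved subsequences.
Subsequence A is -7, -14, -28, which is multiplying by 2 each time.
Subsequence B is 32, 35, 38, which is adding 3 each time.
The 8th slot belongs to subsequence B; its 4th term is 41.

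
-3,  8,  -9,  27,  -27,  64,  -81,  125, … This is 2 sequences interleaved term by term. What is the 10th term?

The terms cycle through 2 interleaved subsequences.
Track A: -3, -9, -27, -81. Geometric, ×3 each step.
Track B: 8, 27, 64, 125. The cubes 2³, 3³, 4³, ….
Position 10 falls in track B as its term 5, giving 216.

216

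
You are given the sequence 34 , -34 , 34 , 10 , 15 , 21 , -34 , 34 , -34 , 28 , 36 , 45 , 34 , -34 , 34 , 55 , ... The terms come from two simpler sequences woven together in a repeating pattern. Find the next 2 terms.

Reading positions in blocks of 6 reveals the pattern AAABBB — 2 tracks woven together.
Track A = 34, -34, 34, -34, 34, -34, 34, -34, 34: alternating ±34.
Track B = 10, 15, 21, 28, 36, 45, 55: the triangular numbers T_4, T_5, ….
Term 17 comes from track B (its 8th entry): 66.
Position 18 falls in track B as its term 9, giving 78.

66, 78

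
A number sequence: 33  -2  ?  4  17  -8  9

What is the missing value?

The terms cycle through 2 interleaved subsequences.
Track A is 33, ?, 17, 9, which is subtracting 8 each time.
Track B is -2, 4, -8, which is a geometric progression (common ratio -2).
Filling track A at index 2 by its rule yields 25.

25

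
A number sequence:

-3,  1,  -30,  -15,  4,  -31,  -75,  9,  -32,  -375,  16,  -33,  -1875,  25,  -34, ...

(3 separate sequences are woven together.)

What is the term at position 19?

-46875

Split by position mod 3: positions 1, 4, 7, … form one track, and each other residue class forms its own.
Track A: -3, -15, -75, -375, -1875. Geometric, ×5 each step.
Track B: 1, 4, 9, 16, 25. Perfect squares starting at 1².
Track C: -30, -31, -32, -33, -34. Arithmetic with common difference −1.
The 19th slot belongs to track A; its 7th term is -46875.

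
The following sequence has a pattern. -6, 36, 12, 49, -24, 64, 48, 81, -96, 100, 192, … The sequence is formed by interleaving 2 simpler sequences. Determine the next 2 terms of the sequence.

Split by position mod 2 into 2 tracks.
Track A: -6, 12, -24, 48, -96, 192 — a geometric progression (common ratio -2).
Track B: 36, 49, 64, 81, 100 — the squares 6², 7², 8², ….
Position 12 → track B, term 6 = 121.
The 13th slot belongs to track A; its 7th term is -384.

121, -384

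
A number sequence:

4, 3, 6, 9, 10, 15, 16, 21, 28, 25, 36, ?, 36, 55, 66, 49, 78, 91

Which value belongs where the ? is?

The slot pattern repeats as ABB (period 3), so there are 2 interleaved tracks.
Stream A: 4, 9, 16, 25, 36, 49. Consecutive squares n² from n = 2.
Stream B: 3, 6, 10, 15, 21, 28, 36, ?, 55, 66, 78, 91. The triangular numbers T_2, T_3, ….
Filling stream B at index 8 by its rule yields 45.

45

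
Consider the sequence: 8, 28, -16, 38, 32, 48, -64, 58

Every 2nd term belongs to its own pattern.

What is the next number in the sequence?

128

Positions 1, 3, 5, … form one subsequence and positions 2, 4, 6, … form another.
Stream A is 8, -16, 32, -64, which is geometric with ratio -2.
Stream B is 28, 38, 48, 58, which is linear: a_n = 18 + 10·n.
Term 9 comes from stream A (its 5th entry): 128.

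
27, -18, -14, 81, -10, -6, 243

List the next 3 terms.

-2, 2, 729

The slot pattern repeats as ABB (period 3), so there are 2 interleaved tracks.
Track A: 27, 81, 243 (powers of 3).
Track B: -18, -14, -10, -6 (arithmetic, step +4).
Position 8 → track B, term 5 = -2.
Position 9 falls in track B as its term 6, giving 2.
Position 10 → track A, term 4 = 729.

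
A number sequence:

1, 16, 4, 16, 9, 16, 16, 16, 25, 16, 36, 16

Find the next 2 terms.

49, 16

Split by position mod 2 into 2 tracks.
Track A = 1, 4, 9, 16, 25, 36: the squares 1², 2², 3², ….
Track B = 16, 16, 16, 16, 16, 16: the constant sequence 16.
Position 13 → track A, term 7 = 49.
Term 14 comes from track B (its 7th entry): 16.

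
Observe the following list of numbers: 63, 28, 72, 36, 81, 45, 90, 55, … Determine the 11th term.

108

Positions 1, 3, 5, … form one subsequence and positions 2, 4, 6, … form another.
Track A is 63, 72, 81, 90, which is linear: a_n = 54 + 9·n.
Track B is 28, 36, 45, 55, which is the triangular numbers T_7, T_8, ….
Position 11 falls in track A as its term 6, giving 108.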